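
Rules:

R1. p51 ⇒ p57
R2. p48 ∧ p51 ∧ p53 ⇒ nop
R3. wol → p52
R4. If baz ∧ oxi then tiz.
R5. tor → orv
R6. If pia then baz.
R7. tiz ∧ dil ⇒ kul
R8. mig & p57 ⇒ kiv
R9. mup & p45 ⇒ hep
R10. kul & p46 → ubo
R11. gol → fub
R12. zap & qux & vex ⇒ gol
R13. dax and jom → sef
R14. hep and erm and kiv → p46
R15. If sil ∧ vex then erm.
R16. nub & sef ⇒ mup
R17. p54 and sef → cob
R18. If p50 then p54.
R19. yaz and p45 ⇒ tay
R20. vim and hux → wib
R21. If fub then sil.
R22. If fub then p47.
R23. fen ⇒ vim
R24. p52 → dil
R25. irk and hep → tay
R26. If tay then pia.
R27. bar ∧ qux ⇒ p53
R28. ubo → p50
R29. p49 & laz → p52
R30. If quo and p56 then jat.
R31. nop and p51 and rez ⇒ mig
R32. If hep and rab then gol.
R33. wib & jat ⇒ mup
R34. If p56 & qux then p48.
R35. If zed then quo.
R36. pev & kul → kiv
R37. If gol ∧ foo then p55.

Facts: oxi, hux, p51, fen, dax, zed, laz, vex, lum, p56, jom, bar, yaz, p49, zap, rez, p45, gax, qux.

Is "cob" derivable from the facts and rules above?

Yes

p57  (by R1: p51)
gol  (by R12: zap, qux, vex)
sef  (by R13: dax, jom)
tay  (by R19: yaz, p45)
vim  (by R23: fen)
pia  (by R26: tay)
p53  (by R27: bar, qux)
p52  (by R29: p49, laz)
p48  (by R34: p56, qux)
quo  (by R35: zed)
nop  (by R2: p48, p51, p53)
baz  (by R6: pia)
fub  (by R11: gol)
wib  (by R20: vim, hux)
sil  (by R21: fub)
dil  (by R24: p52)
jat  (by R30: quo, p56)
mig  (by R31: nop, p51, rez)
mup  (by R33: wib, jat)
tiz  (by R4: baz, oxi)
kul  (by R7: tiz, dil)
kiv  (by R8: mig, p57)
hep  (by R9: mup, p45)
erm  (by R15: sil, vex)
p46  (by R14: hep, erm, kiv)
ubo  (by R10: kul, p46)
p50  (by R28: ubo)
p54  (by R18: p50)
cob  (by R17: p54, sef)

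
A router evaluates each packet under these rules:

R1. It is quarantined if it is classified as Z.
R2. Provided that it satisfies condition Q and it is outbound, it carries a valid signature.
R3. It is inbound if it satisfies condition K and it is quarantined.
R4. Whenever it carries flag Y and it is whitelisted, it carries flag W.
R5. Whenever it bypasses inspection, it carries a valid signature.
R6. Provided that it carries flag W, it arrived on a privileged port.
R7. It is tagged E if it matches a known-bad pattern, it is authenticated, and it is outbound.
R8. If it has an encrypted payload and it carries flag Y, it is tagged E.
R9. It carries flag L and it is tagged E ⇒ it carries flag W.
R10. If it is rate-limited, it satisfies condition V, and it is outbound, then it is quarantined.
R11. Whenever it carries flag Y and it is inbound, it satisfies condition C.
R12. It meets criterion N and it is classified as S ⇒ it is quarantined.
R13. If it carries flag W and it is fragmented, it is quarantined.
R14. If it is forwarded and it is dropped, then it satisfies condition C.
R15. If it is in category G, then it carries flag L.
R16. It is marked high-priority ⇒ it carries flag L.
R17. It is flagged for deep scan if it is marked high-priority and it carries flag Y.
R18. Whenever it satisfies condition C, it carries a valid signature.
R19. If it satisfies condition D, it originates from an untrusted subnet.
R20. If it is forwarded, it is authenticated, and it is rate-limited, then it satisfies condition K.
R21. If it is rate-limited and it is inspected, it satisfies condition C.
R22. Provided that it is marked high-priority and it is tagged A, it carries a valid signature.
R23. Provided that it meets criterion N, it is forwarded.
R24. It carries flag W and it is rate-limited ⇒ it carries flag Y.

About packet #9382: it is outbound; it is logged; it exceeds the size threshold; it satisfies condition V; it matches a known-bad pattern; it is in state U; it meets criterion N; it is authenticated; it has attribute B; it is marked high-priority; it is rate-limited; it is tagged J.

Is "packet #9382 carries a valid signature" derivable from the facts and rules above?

Yes

By R7 (it matches a known-bad pattern, it is authenticated, it is outbound): it is tagged E.
By R10 (it is rate-limited, it satisfies condition V, it is outbound): it is quarantined.
By R16 (it is marked high-priority): it carries flag L.
By R23 (it meets criterion N): it is forwarded.
By R9 (it carries flag L, it is tagged E): it carries flag W.
By R20 (it is forwarded, it is authenticated, it is rate-limited): it satisfies condition K.
By R24 (it carries flag W, it is rate-limited): it carries flag Y.
By R3 (it satisfies condition K, it is quarantined): it is inbound.
By R11 (it carries flag Y, it is inbound): it satisfies condition C.
By R18 (it satisfies condition C): it carries a valid signature.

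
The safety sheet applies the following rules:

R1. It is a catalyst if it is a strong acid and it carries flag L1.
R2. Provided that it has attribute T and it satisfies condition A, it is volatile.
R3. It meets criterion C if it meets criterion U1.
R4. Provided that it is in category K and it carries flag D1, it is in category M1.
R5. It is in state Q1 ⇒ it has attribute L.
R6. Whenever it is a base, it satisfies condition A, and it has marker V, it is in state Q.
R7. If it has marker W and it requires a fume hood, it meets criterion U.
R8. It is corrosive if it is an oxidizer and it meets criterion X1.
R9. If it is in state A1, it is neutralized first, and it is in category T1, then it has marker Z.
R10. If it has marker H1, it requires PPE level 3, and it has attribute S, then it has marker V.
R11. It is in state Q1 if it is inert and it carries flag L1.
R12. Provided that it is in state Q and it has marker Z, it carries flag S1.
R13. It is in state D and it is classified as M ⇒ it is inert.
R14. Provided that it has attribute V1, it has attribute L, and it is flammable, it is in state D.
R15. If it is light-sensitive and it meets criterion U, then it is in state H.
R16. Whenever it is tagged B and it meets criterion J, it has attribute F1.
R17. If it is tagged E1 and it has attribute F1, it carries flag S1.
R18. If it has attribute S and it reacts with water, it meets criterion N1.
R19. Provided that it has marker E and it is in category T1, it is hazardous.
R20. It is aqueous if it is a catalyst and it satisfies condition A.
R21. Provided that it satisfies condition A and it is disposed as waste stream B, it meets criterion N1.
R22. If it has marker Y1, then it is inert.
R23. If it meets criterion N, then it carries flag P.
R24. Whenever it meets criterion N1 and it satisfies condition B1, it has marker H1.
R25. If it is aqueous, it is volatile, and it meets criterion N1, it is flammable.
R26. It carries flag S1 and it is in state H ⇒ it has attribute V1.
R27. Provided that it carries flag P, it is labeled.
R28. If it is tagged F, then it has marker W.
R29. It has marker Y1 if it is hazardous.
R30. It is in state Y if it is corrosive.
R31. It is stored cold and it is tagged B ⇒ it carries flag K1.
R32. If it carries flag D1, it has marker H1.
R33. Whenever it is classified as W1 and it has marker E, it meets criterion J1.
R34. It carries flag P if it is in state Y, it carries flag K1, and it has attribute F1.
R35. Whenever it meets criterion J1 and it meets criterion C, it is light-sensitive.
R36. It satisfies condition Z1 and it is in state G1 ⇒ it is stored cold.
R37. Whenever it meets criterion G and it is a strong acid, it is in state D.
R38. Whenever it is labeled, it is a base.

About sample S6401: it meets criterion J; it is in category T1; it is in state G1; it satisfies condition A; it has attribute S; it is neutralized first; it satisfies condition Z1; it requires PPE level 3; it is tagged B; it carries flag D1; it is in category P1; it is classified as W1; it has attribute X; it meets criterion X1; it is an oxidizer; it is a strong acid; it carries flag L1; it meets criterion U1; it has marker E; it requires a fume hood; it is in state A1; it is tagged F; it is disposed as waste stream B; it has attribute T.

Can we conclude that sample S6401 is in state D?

By R1 (it is a strong acid, it carries flag L1): it is a catalyst.
By R2 (it has attribute T, it satisfies condition A): it is volatile.
By R3 (it meets criterion U1): it meets criterion C.
By R8 (it is an oxidizer, it meets criterion X1): it is corrosive.
By R9 (it is in state A1, it is neutralized first, it is in category T1): it has marker Z.
By R16 (it is tagged B, it meets criterion J): it has attribute F1.
By R19 (it has marker E, it is in category T1): it is hazardous.
By R20 (it is a catalyst, it satisfies condition A): it is aqueous.
By R21 (it satisfies condition A, it is disposed as waste stream B): it meets criterion N1.
By R25 (it is aqueous, it is volatile, it meets criterion N1): it is flammable.
By R28 (it is tagged F): it has marker W.
By R29 (it is hazardous): it has marker Y1.
By R30 (it is corrosive): it is in state Y.
By R32 (it carries flag D1): it has marker H1.
By R33 (it is classified as W1, it has marker E): it meets criterion J1.
By R35 (it meets criterion J1, it meets criterion C): it is light-sensitive.
By R36 (it satisfies condition Z1, it is in state G1): it is stored cold.
By R7 (it has marker W, it requires a fume hood): it meets criterion U.
By R10 (it has marker H1, it requires PPE level 3, it has attribute S): it has marker V.
By R15 (it is light-sensitive, it meets criterion U): it is in state H.
By R22 (it has marker Y1): it is inert.
By R31 (it is stored cold, it is tagged B): it carries flag K1.
By R34 (it is in state Y, it carries flag K1, it has attribute F1): it carries flag P.
By R11 (it is inert, it carries flag L1): it is in state Q1.
By R27 (it carries flag P): it is labeled.
By R38 (it is labeled): it is a base.
By R5 (it is in state Q1): it has attribute L.
By R6 (it is a base, it satisfies condition A, it has marker V): it is in state Q.
By R12 (it is in state Q, it has marker Z): it carries flag S1.
By R26 (it carries flag S1, it is in state H): it has attribute V1.
By R14 (it has attribute V1, it has attribute L, it is flammable): it is in state D.

Yes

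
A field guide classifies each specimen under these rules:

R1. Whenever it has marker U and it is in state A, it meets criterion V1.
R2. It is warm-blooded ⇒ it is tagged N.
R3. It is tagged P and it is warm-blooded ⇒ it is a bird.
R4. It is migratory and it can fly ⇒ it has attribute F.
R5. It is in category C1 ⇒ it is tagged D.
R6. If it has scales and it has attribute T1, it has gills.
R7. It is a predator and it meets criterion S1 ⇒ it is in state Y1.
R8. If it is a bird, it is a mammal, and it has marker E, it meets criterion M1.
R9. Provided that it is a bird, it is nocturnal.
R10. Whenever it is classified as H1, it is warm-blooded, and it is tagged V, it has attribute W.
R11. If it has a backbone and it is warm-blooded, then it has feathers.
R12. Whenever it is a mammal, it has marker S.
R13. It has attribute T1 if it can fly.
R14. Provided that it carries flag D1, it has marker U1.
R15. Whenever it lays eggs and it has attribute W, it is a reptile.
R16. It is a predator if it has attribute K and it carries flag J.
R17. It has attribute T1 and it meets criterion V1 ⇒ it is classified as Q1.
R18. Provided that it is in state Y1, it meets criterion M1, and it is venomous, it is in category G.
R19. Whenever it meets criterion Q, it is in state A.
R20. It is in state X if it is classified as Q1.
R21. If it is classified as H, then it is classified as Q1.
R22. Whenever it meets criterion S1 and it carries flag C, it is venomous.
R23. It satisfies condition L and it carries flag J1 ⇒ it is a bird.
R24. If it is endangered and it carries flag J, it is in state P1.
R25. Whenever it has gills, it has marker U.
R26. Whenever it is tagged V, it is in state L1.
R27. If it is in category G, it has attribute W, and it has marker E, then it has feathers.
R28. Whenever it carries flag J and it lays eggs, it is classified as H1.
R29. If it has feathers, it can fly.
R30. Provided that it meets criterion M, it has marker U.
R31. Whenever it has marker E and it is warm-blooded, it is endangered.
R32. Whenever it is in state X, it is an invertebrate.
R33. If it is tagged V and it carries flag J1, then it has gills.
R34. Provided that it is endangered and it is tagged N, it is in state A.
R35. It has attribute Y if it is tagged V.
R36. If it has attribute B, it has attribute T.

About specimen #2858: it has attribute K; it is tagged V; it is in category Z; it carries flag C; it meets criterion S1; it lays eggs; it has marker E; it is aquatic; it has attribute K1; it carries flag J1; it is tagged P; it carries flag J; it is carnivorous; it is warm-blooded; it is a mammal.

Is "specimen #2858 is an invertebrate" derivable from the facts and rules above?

Yes

By R2 (it is warm-blooded): it is tagged N.
By R3 (it is tagged P, it is warm-blooded): it is a bird.
By R8 (it is a bird, it is a mammal, it has marker E): it meets criterion M1.
By R16 (it has attribute K, it carries flag J): it is a predator.
By R22 (it meets criterion S1, it carries flag C): it is venomous.
By R28 (it carries flag J, it lays eggs): it is classified as H1.
By R31 (it has marker E, it is warm-blooded): it is endangered.
By R33 (it is tagged V, it carries flag J1): it has gills.
By R34 (it is endangered, it is tagged N): it is in state A.
By R7 (it is a predator, it meets criterion S1): it is in state Y1.
By R10 (it is classified as H1, it is warm-blooded, it is tagged V): it has attribute W.
By R18 (it is in state Y1, it meets criterion M1, it is venomous): it is in category G.
By R25 (it has gills): it has marker U.
By R27 (it is in category G, it has attribute W, it has marker E): it has feathers.
By R29 (it has feathers): it can fly.
By R1 (it has marker U, it is in state A): it meets criterion V1.
By R13 (it can fly): it has attribute T1.
By R17 (it has attribute T1, it meets criterion V1): it is classified as Q1.
By R20 (it is classified as Q1): it is in state X.
By R32 (it is in state X): it is an invertebrate.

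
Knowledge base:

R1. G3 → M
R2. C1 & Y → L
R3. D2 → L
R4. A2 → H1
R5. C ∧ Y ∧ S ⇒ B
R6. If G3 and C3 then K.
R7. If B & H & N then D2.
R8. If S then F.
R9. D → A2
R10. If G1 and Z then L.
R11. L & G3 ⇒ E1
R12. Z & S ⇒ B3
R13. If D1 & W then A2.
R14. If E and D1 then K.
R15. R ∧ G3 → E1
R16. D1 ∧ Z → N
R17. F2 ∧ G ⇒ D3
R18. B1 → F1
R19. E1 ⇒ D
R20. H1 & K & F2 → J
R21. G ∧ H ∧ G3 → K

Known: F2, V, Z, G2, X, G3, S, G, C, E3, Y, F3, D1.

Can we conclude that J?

No

Forward chaining from the given facts derives: M, B, F, B3, N, D3.
The only rule concluding J is R20, which needs H1; that is never established.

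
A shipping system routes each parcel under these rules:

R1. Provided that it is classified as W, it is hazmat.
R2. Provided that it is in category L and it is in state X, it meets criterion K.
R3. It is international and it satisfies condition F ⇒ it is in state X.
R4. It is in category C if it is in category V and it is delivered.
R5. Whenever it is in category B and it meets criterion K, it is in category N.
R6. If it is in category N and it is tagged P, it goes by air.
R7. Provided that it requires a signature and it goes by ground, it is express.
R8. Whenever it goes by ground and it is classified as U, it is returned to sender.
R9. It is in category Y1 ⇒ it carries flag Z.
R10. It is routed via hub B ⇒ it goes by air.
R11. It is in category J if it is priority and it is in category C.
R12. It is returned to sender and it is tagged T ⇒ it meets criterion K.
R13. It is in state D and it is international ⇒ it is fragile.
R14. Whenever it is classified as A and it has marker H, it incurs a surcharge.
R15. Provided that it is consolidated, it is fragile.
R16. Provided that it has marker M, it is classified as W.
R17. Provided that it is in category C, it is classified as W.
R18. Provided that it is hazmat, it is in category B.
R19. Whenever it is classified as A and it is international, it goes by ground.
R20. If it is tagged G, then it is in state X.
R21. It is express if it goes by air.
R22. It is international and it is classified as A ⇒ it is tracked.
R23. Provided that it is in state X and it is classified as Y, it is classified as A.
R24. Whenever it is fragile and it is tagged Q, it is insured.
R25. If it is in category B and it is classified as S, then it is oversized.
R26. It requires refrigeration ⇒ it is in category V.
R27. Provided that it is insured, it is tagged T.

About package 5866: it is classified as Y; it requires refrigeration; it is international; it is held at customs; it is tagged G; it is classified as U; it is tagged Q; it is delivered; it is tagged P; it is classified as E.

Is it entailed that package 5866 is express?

Forward chaining from the given facts derives: is in state X, is classified as A, is in category V, is in category C, is classified as W, goes by ground, is tracked, is hazmat, is returned to sender, is in category B.
Rules concluding "it is express": R7 needs "it requires a signature"; R21 needs "it goes by air" — none of these are established.

No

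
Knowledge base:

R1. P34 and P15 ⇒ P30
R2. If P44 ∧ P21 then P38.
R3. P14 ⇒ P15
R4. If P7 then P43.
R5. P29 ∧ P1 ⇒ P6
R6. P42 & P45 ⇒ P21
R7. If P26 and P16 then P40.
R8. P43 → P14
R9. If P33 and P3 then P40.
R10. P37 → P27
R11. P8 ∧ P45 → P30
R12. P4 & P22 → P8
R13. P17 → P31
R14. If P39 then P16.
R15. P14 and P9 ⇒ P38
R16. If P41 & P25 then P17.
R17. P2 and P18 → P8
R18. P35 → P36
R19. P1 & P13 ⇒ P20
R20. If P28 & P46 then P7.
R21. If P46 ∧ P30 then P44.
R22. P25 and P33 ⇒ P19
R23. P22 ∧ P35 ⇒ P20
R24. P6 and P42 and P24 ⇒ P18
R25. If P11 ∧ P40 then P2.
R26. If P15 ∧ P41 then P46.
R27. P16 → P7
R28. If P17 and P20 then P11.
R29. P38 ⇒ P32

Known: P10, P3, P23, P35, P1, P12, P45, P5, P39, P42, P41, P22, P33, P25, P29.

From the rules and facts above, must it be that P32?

No

Forward chaining from the given facts derives: P6, P21, P40, P16, P17, P36, P19, P20, P7, P11, P43, P14, P31, P2, P15, P46.
The only rule concluding P32 is R29, which needs P38; that is never established.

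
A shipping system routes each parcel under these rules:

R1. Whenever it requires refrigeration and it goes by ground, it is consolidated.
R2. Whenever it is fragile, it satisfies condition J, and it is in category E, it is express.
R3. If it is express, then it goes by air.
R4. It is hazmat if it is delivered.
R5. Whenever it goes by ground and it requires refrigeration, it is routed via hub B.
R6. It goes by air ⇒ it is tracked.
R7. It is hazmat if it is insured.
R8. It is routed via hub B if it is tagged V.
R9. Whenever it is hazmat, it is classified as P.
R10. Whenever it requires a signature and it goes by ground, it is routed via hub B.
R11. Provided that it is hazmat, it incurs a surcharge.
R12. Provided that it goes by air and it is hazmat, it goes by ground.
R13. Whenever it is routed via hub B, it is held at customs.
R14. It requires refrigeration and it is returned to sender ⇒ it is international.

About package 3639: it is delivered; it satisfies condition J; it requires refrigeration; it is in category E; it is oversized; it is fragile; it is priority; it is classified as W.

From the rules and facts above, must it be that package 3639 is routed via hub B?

By R2 (it is fragile, it satisfies condition J, it is in category E): it is express.
By R3 (it is express): it goes by air.
By R4 (it is delivered): it is hazmat.
By R12 (it goes by air, it is hazmat): it goes by ground.
By R5 (it goes by ground, it requires refrigeration): it is routed via hub B.

Yes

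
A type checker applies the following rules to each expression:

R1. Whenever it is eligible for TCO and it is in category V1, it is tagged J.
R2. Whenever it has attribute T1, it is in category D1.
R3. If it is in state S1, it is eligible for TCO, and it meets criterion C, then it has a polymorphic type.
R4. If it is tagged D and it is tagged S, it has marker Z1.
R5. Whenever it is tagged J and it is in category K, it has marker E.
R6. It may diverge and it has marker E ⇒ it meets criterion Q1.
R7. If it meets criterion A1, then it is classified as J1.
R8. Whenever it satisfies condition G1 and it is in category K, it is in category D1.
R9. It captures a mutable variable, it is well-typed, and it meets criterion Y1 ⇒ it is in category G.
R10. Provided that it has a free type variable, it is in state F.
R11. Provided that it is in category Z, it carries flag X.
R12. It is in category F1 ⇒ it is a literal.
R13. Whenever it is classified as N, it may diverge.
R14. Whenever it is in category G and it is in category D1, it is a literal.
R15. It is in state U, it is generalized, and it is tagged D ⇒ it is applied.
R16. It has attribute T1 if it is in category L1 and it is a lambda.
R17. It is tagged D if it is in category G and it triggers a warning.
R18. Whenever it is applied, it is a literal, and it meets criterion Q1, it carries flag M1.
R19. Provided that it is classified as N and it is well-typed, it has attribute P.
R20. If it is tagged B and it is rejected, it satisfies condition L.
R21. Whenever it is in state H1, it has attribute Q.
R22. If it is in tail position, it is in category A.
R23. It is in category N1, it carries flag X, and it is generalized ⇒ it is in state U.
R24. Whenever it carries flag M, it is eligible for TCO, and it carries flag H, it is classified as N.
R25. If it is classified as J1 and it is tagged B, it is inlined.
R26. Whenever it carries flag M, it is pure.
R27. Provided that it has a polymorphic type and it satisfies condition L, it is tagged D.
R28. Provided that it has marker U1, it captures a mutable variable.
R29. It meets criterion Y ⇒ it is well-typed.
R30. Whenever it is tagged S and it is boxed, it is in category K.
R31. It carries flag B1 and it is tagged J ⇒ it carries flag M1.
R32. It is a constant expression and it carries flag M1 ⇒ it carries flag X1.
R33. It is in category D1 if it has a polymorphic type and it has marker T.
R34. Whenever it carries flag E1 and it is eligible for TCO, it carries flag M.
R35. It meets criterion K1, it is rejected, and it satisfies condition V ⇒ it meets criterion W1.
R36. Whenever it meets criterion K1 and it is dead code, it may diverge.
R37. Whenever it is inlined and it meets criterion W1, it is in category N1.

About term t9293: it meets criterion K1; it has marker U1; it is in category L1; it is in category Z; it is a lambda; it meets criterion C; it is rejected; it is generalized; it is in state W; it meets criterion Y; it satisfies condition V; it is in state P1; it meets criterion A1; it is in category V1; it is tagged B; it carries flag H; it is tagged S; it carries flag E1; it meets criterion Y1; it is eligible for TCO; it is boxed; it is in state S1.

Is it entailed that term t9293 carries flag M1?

Yes

By R1 (it is eligible for TCO, it is in category V1): it is tagged J.
By R3 (it is in state S1, it is eligible for TCO, it meets criterion C): it has a polymorphic type.
By R7 (it meets criterion A1): it is classified as J1.
By R11 (it is in category Z): it carries flag X.
By R16 (it is in category L1, it is a lambda): it has attribute T1.
By R20 (it is tagged B, it is rejected): it satisfies condition L.
By R25 (it is classified as J1, it is tagged B): it is inlined.
By R27 (it has a polymorphic type, it satisfies condition L): it is tagged D.
By R28 (it has marker U1): it captures a mutable variable.
By R29 (it meets criterion Y): it is well-typed.
By R30 (it is tagged S, it is boxed): it is in category K.
By R34 (it carries flag E1, it is eligible for TCO): it carries flag M.
By R35 (it meets criterion K1, it is rejected, it satisfies condition V): it meets criterion W1.
By R37 (it is inlined, it meets criterion W1): it is in category N1.
By R2 (it has attribute T1): it is in category D1.
By R5 (it is tagged J, it is in category K): it has marker E.
By R9 (it captures a mutable variable, it is well-typed, it meets criterion Y1): it is in category G.
By R14 (it is in category G, it is in category D1): it is a literal.
By R23 (it is in category N1, it carries flag X, it is generalized): it is in state U.
By R24 (it carries flag M, it is eligible for TCO, it carries flag H): it is classified as N.
By R13 (it is classified as N): it may diverge.
By R15 (it is in state U, it is generalized, it is tagged D): it is applied.
By R6 (it may diverge, it has marker E): it meets criterion Q1.
By R18 (it is applied, it is a literal, it meets criterion Q1): it carries flag M1.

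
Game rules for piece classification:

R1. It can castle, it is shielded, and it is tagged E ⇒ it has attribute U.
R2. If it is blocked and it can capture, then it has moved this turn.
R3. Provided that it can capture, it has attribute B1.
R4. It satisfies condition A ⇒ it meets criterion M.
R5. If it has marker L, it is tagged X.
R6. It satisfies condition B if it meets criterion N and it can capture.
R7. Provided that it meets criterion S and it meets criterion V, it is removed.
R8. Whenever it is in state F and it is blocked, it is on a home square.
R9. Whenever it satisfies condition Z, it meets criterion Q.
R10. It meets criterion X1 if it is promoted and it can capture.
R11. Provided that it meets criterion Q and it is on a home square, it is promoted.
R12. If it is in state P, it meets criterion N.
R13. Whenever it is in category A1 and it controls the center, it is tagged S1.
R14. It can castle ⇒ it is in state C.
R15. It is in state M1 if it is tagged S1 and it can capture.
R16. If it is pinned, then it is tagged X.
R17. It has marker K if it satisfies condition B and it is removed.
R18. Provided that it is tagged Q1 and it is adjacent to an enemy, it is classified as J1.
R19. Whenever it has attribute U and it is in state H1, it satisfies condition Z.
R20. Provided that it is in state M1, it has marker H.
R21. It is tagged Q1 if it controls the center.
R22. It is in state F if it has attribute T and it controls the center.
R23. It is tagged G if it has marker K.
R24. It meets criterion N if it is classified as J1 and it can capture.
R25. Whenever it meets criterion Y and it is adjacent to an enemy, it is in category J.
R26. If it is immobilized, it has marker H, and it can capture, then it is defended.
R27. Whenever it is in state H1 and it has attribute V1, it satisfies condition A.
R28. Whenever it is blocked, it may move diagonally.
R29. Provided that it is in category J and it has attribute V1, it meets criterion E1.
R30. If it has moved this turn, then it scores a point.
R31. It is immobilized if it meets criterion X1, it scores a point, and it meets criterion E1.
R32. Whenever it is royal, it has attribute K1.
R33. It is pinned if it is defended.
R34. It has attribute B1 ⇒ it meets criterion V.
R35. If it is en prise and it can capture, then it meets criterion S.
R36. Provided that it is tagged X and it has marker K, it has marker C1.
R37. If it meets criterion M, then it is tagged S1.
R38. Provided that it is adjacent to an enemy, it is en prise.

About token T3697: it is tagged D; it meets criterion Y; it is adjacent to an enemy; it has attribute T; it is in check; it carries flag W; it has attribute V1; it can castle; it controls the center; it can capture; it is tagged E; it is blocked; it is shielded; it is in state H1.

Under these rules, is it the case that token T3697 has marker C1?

By R1 (it can castle, it is shielded, it is tagged E): it has attribute U.
By R2 (it is blocked, it can capture): it has moved this turn.
By R3 (it can capture): it has attribute B1.
By R19 (it has attribute U, it is in state H1): it satisfies condition Z.
By R21 (it controls the center): it is tagged Q1.
By R22 (it has attribute T, it controls the center): it is in state F.
By R25 (it meets criterion Y, it is adjacent to an enemy): it is in category J.
By R27 (it is in state H1, it has attribute V1): it satisfies condition A.
By R29 (it is in category J, it has attribute V1): it meets criterion E1.
By R30 (it has moved this turn): it scores a point.
By R34 (it has attribute B1): it meets criterion V.
By R38 (it is adjacent to an enemy): it is en prise.
By R4 (it satisfies condition A): it meets criterion M.
By R8 (it is in state F, it is blocked): it is on a home square.
By R9 (it satisfies condition Z): it meets criterion Q.
By R11 (it meets criterion Q, it is on a home square): it is promoted.
By R18 (it is tagged Q1, it is adjacent to an enemy): it is classified as J1.
By R24 (it is classified as J1, it can capture): it meets criterion N.
By R35 (it is en prise, it can capture): it meets criterion S.
By R37 (it meets criterion M): it is tagged S1.
By R6 (it meets criterion N, it can capture): it satisfies condition B.
By R7 (it meets criterion S, it meets criterion V): it is removed.
By R10 (it is promoted, it can capture): it meets criterion X1.
By R15 (it is tagged S1, it can capture): it is in state M1.
By R17 (it satisfies condition B, it is removed): it has marker K.
By R20 (it is in state M1): it has marker H.
By R31 (it meets criterion X1, it scores a point, it meets criterion E1): it is immobilized.
By R26 (it is immobilized, it has marker H, it can capture): it is defended.
By R33 (it is defended): it is pinned.
By R16 (it is pinned): it is tagged X.
By R36 (it is tagged X, it has marker K): it has marker C1.

Yes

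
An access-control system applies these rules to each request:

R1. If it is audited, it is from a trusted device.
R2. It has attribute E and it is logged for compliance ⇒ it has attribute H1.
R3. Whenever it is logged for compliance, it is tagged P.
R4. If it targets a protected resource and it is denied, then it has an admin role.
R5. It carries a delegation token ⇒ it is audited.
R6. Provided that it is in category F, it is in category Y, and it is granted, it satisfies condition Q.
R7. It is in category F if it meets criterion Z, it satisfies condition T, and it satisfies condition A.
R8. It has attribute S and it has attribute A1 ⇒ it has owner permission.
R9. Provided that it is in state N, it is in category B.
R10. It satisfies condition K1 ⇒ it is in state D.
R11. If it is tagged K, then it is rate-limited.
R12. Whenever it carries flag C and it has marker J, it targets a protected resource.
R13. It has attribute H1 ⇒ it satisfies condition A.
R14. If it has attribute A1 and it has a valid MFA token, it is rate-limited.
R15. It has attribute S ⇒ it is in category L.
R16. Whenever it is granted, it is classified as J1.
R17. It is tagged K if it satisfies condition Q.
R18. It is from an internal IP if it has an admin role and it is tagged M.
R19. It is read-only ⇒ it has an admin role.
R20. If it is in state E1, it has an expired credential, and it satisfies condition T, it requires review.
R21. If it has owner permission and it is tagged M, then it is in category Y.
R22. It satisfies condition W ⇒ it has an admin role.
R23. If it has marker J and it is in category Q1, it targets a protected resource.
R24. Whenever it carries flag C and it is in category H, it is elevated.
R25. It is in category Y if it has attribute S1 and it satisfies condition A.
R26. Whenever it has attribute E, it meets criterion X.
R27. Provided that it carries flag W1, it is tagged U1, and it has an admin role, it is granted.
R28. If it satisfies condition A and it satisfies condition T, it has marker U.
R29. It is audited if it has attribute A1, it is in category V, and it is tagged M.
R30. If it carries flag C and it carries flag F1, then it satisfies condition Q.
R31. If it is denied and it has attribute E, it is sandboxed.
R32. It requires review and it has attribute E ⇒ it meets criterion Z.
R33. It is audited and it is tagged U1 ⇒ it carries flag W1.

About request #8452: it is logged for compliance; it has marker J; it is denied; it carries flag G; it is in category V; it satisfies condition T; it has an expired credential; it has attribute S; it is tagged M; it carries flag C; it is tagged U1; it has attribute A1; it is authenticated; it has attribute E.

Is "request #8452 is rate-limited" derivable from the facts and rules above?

Forward chaining from the given facts derives: has attribute H1, is tagged P, has owner permission, targets a protected resource, satisfies condition A, is in category L, is in category Y, meets criterion X, has marker U, is audited, is sandboxed, carries flag W1, is from a trusted device, has an admin role, is from an internal IP, is granted, is classified as J1.
Rules concluding "it is rate-limited": R11 needs "it is tagged K"; R14 needs "it has a valid MFA token" — none of these are established.

No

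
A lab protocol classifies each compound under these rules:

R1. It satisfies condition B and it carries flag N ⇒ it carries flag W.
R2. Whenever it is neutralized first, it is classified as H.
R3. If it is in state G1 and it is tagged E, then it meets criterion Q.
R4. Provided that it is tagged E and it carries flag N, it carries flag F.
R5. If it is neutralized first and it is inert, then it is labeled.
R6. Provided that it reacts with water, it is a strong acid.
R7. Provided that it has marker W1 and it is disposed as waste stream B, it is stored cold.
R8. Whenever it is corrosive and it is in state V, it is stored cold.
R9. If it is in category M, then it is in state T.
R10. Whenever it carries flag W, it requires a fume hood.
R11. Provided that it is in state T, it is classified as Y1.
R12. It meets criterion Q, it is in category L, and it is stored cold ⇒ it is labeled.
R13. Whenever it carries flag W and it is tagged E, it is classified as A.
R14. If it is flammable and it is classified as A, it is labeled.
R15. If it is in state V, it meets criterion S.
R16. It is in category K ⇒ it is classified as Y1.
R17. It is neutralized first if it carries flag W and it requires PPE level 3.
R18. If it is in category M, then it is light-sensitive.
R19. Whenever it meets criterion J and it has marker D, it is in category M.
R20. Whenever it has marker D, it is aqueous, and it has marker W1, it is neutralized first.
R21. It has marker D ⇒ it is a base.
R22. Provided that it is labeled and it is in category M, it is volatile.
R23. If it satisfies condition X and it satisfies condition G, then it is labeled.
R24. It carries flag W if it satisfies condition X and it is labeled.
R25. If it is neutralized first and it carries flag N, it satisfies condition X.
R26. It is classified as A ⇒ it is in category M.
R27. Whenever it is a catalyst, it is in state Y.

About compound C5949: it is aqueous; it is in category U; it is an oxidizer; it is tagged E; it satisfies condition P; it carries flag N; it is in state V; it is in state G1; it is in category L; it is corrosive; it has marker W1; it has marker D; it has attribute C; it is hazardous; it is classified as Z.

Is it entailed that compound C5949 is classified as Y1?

By R3 (it is in state G1, it is tagged E): it meets criterion Q.
By R8 (it is corrosive, it is in state V): it is stored cold.
By R12 (it meets criterion Q, it is in category L, it is stored cold): it is labeled.
By R20 (it has marker D, it is aqueous, it has marker W1): it is neutralized first.
By R25 (it is neutralized first, it carries flag N): it satisfies condition X.
By R24 (it satisfies condition X, it is labeled): it carries flag W.
By R13 (it carries flag W, it is tagged E): it is classified as A.
By R26 (it is classified as A): it is in category M.
By R9 (it is in category M): it is in state T.
By R11 (it is in state T): it is classified as Y1.

Yes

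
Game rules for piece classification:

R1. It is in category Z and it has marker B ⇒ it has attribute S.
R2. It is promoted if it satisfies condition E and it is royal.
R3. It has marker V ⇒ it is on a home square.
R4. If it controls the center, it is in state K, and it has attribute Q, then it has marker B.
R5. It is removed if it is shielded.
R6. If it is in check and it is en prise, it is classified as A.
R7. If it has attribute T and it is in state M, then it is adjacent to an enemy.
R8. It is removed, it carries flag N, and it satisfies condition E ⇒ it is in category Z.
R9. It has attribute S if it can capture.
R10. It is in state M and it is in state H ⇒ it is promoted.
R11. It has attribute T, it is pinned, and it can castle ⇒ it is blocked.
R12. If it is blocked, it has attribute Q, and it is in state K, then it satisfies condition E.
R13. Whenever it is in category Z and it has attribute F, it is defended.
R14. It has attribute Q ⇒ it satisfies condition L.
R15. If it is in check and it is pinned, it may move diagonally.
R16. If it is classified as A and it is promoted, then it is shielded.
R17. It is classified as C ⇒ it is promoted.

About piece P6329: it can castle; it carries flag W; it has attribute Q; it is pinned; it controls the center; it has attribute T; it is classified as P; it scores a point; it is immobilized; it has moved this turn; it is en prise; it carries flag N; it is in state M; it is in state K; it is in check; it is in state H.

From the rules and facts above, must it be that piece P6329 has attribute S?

Yes

By R4 (it controls the center, it is in state K, it has attribute Q): it has marker B.
By R6 (it is in check, it is en prise): it is classified as A.
By R10 (it is in state M, it is in state H): it is promoted.
By R11 (it has attribute T, it is pinned, it can castle): it is blocked.
By R12 (it is blocked, it has attribute Q, it is in state K): it satisfies condition E.
By R16 (it is classified as A, it is promoted): it is shielded.
By R5 (it is shielded): it is removed.
By R8 (it is removed, it carries flag N, it satisfies condition E): it is in category Z.
By R1 (it is in category Z, it has marker B): it has attribute S.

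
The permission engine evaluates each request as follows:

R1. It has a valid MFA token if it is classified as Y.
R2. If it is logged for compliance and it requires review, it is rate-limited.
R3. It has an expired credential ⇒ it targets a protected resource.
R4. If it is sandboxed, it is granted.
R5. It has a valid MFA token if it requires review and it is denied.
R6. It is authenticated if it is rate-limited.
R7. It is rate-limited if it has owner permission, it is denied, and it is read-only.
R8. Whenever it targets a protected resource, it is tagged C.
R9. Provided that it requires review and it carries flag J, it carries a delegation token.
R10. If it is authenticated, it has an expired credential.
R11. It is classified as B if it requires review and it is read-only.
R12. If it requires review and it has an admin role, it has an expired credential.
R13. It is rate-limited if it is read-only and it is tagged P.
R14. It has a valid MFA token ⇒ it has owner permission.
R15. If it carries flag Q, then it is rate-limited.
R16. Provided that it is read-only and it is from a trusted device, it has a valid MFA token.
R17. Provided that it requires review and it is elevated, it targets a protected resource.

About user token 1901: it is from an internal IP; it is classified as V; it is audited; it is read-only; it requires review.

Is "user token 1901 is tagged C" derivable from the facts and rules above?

No

Forward chaining from the given facts derives: is classified as B.
The only rule concluding "it is tagged C" is R8, which needs "it targets a protected resource"; that is never established.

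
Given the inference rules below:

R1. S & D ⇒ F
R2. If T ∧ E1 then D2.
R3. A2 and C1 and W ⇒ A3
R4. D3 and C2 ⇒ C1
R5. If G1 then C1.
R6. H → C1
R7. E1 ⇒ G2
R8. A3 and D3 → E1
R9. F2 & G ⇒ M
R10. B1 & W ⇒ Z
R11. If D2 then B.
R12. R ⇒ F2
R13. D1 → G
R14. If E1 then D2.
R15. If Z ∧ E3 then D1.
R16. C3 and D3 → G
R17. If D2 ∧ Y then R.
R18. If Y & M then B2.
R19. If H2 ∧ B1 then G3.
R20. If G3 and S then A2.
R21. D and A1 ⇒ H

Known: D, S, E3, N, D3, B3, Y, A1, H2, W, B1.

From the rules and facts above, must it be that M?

Z  (by R10: B1, W)
D1  (by R15: Z, E3)
G3  (by R19: H2, B1)
A2  (by R20: G3, S)
H  (by R21: D, A1)
C1  (by R6: H)
G  (by R13: D1)
A3  (by R3: A2, C1, W)
E1  (by R8: A3, D3)
D2  (by R14: E1)
R  (by R17: D2, Y)
F2  (by R12: R)
M  (by R9: F2, G)

Yes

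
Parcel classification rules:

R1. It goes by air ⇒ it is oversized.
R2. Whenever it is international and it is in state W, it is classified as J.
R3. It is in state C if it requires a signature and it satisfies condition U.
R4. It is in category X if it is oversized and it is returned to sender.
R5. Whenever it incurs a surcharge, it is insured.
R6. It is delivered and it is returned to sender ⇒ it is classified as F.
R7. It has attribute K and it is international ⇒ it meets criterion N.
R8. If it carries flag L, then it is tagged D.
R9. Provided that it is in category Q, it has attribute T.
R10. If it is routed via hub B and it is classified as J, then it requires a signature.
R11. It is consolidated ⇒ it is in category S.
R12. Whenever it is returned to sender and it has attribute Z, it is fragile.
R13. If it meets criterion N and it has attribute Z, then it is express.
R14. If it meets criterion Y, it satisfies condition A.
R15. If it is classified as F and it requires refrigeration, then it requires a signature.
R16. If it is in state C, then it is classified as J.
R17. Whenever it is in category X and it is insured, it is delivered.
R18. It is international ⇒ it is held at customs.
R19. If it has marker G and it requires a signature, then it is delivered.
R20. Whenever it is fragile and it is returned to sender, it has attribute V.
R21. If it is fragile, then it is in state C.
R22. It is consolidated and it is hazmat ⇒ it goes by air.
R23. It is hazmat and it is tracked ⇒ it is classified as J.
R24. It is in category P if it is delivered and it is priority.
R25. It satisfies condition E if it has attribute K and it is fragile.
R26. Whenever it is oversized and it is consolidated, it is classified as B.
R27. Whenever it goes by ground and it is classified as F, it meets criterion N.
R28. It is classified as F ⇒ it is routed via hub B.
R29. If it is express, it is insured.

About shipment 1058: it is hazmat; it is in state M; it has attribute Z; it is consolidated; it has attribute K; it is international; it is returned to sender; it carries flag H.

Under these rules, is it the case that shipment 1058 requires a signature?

By R7 (it has attribute K, it is international): it meets criterion N.
By R12 (it is returned to sender, it has attribute Z): it is fragile.
By R13 (it meets criterion N, it has attribute Z): it is express.
By R21 (it is fragile): it is in state C.
By R22 (it is consolidated, it is hazmat): it goes by air.
By R29 (it is express): it is insured.
By R1 (it goes by air): it is oversized.
By R4 (it is oversized, it is returned to sender): it is in category X.
By R16 (it is in state C): it is classified as J.
By R17 (it is in category X, it is insured): it is delivered.
By R6 (it is delivered, it is returned to sender): it is classified as F.
By R28 (it is classified as F): it is routed via hub B.
By R10 (it is routed via hub B, it is classified as J): it requires a signature.

Yes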